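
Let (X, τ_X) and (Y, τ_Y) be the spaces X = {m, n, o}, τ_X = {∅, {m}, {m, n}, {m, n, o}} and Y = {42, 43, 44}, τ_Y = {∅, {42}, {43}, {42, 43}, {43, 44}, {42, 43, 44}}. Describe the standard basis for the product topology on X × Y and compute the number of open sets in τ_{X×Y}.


Basis B = {∅ × ∅, {m} × {42}, {m} × {43}, {m} × {42, 43}, {m, n} × {42}, {m} × {43, 44}, {m, n} × {43}, {m} × {42, 43, 44}, {m, n, o} × {42}, {m, n, o} × {43}, {m, n} × {42, 43}, {m, n} × {43, 44}, {m, n} × {42, 43, 44}, {m, n, o} × {42, 43}, {m, n, o} × {43, 44}, {m, n, o} × {42, 43, 44}}; |τ_{X×Y}| = 40.

Enumerate products U × V with U ∈ τ_X, V ∈ τ_Y (deduplicated):
  ∅ × ∅ = {} (∅)
  {m} × {42} = {(m,42)}
  {m} × {43} = {(m,43)}
  {m} × {42, 43} = {(m,42), (m,43)}
  {m, n} × {42} = {(m,42), (n,42)}
  {m} × {43, 44} = {(m,43), (m,44)}
  {m, n} × {43} = {(m,43), (n,43)}
  {m} × {42, 43, 44} = {(m,42), (m,43), (m,44)}
  {m, n, o} × {42} = {(m,42), (n,42), (o,42)}
  {m, n, o} × {43} = {(m,43), (n,43), (o,43)}
  {m, n} × {42, 43} = {(m,42), (m,43), (n,42), (n,43)}
  {m, n} × {43, 44} = {(m,43), (m,44), (n,43), (n,44)}
  {m, n} × {42, 43, 44} = {(m,42), (m,43), (m,44), (n,42), (n,43), (n,44)}
  {m, n, o} × {42, 43} = {(m,42), (m,43), (n,42), (n,43), (o,42), (o,43)}
  {m, n, o} × {43, 44} = {(m,43), (m,44), (n,43), (n,44), (o,43), (o,44)}
  {m, n, o} × {42, 43, 44} = {(m,42), (m,43), (m,44), (n,42), (n,43), (n,44), (o,42), (o,43), (o,44)}
These 16 distinct sets form the basis B.
Close under arbitrary unions to get τ_{X×Y}; counting gives |τ_{X×Y}| = 40.


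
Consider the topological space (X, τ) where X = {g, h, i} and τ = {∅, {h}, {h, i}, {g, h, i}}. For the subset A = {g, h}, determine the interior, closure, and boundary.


int(A) = {h}, cl(A) = {g, h, i}, ∂A = {g, i}.

Closed sets in (X, τ) are complements of opens:
  closed(X, τ) = {∅, {g}, {g, i}, {g, h, i}}.
int(A) = ⋃ {U ∈ τ : U ⊆ A}. Opens contained in A: ∅, {h}.
Taking the union of these: int(A) = {h}.
cl(A) = ⋂ {C closed : A ⊆ C}. Closed sets containing A: {g, h, i}.
Intersecting these: cl(A) = {g, h, i}.
∂A = cl(A) ∖ int(A) = {g, h, i} ∖ {h} = {g, i}.


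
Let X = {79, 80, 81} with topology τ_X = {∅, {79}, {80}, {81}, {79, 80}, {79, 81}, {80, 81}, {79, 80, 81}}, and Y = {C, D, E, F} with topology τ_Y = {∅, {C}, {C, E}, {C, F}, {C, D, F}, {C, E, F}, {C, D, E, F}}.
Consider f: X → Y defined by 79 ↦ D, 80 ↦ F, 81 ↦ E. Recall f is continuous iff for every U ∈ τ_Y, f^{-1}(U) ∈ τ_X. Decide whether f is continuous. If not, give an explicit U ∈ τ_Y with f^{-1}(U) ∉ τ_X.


f IS continuous.

Compute f^{-1}(U) for each U ∈ τ_Y:
  U = ∅: f^{-1}(U) = ∅ ∈ τ_X ✓.
  U = {C}: f^{-1}(U) = ∅ ∈ τ_X ✓.
  U = {C, E}: f^{-1}(U) = {81} ∈ τ_X ✓.
  U = {C, F}: f^{-1}(U) = {80} ∈ τ_X ✓.
  U = {C, D, F}: f^{-1}(U) = {79, 80} ∈ τ_X ✓.
  U = {C, E, F}: f^{-1}(U) = {80, 81} ∈ τ_X ✓.
  U = {C, D, E, F}: f^{-1}(U) = {79, 80, 81} ∈ τ_X ✓.
Every preimage lies in τ_X, so f IS continuous.


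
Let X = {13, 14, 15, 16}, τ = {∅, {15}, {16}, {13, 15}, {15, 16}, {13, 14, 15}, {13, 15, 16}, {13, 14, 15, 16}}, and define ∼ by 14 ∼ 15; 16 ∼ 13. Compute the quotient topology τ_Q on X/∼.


X/∼ = {[13=16], [14=15]}; |τ_Q| = 2.

Equivalence classes: [13=16], [14=15].
Quotient map π: X → X/∼ sends 13 ↦ [13=16], 14 ↦ [14=15], 15 ↦ [14=15], 16 ↦ [13=16].
For each subset V ⊆ X/∼, compute π^{-1}(V) ⊆ X and check whether π^{-1}(V) ∈ τ. V is open in τ_Q iff π^{-1}(V) ∈ τ.
  V = {}: π^{-1}(V) = ∅ ∈ τ ✓.
  V = {[13=16]}: π^{-1}(V) = {13, 16} ∉ τ ✗.
  V = {[14=15]}: π^{-1}(V) = {14, 15} ∉ τ ✗.
  V = {[13=16], [14=15]}: π^{-1}(V) = {13, 14, 15, 16} ∈ τ ✓.
Open sets in the quotient: τ_Q = {{}, {[13=16], [14=15]}} (2 elements).


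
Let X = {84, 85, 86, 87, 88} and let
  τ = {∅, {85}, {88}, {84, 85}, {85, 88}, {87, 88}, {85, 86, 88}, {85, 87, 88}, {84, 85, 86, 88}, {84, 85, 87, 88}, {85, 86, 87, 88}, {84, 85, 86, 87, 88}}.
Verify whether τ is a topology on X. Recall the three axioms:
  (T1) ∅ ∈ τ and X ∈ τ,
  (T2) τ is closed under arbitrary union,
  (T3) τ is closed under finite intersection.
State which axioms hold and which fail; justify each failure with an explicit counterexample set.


τ is NOT a topology on X.

Axiom (T1): ∅ ∈ τ? Yes; X ∈ τ? Yes.
Axiom (T2/T3): check pairwise unions and intersections of members of τ.
Counterexample for (T2): {88} ∪ {84, 85} = {84, 85, 88} ∉ τ. Therefore τ is NOT a topology.


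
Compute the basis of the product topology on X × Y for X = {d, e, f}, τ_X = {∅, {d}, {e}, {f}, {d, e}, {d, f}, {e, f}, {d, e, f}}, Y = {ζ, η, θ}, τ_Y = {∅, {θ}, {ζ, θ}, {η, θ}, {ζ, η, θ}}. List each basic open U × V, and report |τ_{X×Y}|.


Basis B = {∅ × ∅, {d} × {θ}, {e} × {θ}, {f} × {θ}, {d} × {ζ, θ}, {d} × {η, θ}, {d, e} × {θ}, {d, f} × {θ}, {e} × {ζ, θ}, {e} × {η, θ}, {e, f} × {θ}, {f} × {ζ, θ}, {f} × {η, θ}, {d} × {ζ, η, θ}, {d, e, f} × {θ}, {e} × {ζ, η, θ}, {f} × {ζ, η, θ}, {d, e} × {ζ, θ}, {d, f} × {ζ, θ}, {d, e} × {η, θ}, {d, f} × {η, θ}, {e, f} × {ζ, θ}, {e, f} × {η, θ}, {d, e} × {ζ, η, θ}, {d, f} × {ζ, η, θ}, {d, e, f} × {ζ, θ}, {d, e, f} × {η, θ}, {e, f} × {ζ, η, θ}, {d, e, f} × {ζ, η, θ}}; |τ_{X×Y}| = 125.

Enumerate products U × V with U ∈ τ_X, V ∈ τ_Y (deduplicated):
  ∅ × ∅ = {} (∅)
  {d} × {θ} = {(d,θ)}
  {e} × {θ} = {(e,θ)}
  {f} × {θ} = {(f,θ)}
  {d} × {ζ, θ} = {(d,ζ), (d,θ)}
  {d} × {η, θ} = {(d,η), (d,θ)}
  {d, e} × {θ} = {(d,θ), (e,θ)}
  {d, f} × {θ} = {(d,θ), (f,θ)}
  {e} × {ζ, θ} = {(e,ζ), (e,θ)}
  {e} × {η, θ} = {(e,η), (e,θ)}
  {e, f} × {θ} = {(e,θ), (f,θ)}
  {f} × {ζ, θ} = {(f,ζ), (f,θ)}
  {f} × {η, θ} = {(f,η), (f,θ)}
  {d} × {ζ, η, θ} = {(d,ζ), (d,η), (d,θ)}
  {d, e, f} × {θ} = {(d,θ), (e,θ), (f,θ)}
  {e} × {ζ, η, θ} = {(e,ζ), (e,η), (e,θ)}
  {f} × {ζ, η, θ} = {(f,ζ), (f,η), (f,θ)}
  {d, e} × {ζ, θ} = {(d,ζ), (d,θ), (e,ζ), (e,θ)}
  {d, f} × {ζ, θ} = {(d,ζ), (d,θ), (f,ζ), (f,θ)}
  {d, e} × {η, θ} = {(d,η), (d,θ), (e,η), (e,θ)}
  {d, f} × {η, θ} = {(d,η), (d,θ), (f,η), (f,θ)}
  {e, f} × {ζ, θ} = {(e,ζ), (e,θ), (f,ζ), (f,θ)}
  {e, f} × {η, θ} = {(e,η), (e,θ), (f,η), (f,θ)}
  {d, e} × {ζ, η, θ} = {(d,ζ), (d,η), (d,θ), (e,ζ), (e,η), (e,θ)}
  {d, f} × {ζ, η, θ} = {(d,ζ), (d,η), (d,θ), (f,ζ), (f,η), (f,θ)}
  {d, e, f} × {ζ, θ} = {(d,ζ), (d,θ), (e,ζ), (e,θ), (f,ζ), (f,θ)}
  {d, e, f} × {η, θ} = {(d,η), (d,θ), (e,η), (e,θ), (f,η), (f,θ)}
  {e, f} × {ζ, η, θ} = {(e,ζ), (e,η), (e,θ), (f,ζ), (f,η), (f,θ)}
  {d, e, f} × {ζ, η, θ} = {(d,ζ), (d,η), (d,θ), (e,ζ), (e,η), (e,θ), (f,ζ), (f,η), (f,θ)}
These 29 distinct sets form the basis B.
Close under arbitrary unions to get τ_{X×Y}; counting gives |τ_{X×Y}| = 125.


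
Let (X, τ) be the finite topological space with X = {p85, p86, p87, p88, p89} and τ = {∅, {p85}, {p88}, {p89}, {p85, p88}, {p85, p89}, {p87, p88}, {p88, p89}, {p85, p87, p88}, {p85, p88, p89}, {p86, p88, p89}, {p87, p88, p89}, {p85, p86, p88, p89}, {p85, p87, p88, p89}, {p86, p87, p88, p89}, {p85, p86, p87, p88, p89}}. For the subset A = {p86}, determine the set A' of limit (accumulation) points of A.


A' = ∅

For each x ∈ X, list the open sets U ∈ τ with x ∈ U, then check whether U ∩ (A ∖ {x}) ≠ ∅ for every such U.
  x = p85: open {p85} ∋ x has {p85} ∩ (A ∖ {p85}) = ∅, so x is NOT a limit point.
  x = p86: open {p86, p88, p89} ∋ x has {p86, p88, p89} ∩ (A ∖ {p86}) = ∅, so x is NOT a limit point.
  x = p87: open {p87, p88} ∋ x has {p87, p88} ∩ (A ∖ {p87}) = ∅, so x is NOT a limit point.
  x = p88: open {p88} ∋ x has {p88} ∩ (A ∖ {p88}) = ∅, so x is NOT a limit point.
  x = p89: open {p89} ∋ x has {p89} ∩ (A ∖ {p89}) = ∅, so x is NOT a limit point.
Collecting: A' = ∅.


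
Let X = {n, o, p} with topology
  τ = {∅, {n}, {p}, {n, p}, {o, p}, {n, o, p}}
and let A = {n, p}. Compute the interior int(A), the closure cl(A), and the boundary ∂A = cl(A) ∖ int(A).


int(A) = {n, p}, cl(A) = {n, o, p}, ∂A = {o}.

Closed sets in (X, τ) are complements of opens:
  closed(X, τ) = {∅, {n}, {o}, {n, o}, {o, p}, {n, o, p}}.
int(A) = ⋃ {U ∈ τ : U ⊆ A}. Opens contained in A: ∅, {n}, {p}, {n, p}.
Taking the union of these: int(A) = {n, p}.
cl(A) = ⋂ {C closed : A ⊆ C}. Closed sets containing A: {n, o, p}.
Intersecting these: cl(A) = {n, o, p}.
∂A = cl(A) ∖ int(A) = {n, o, p} ∖ {n, p} = {o}.


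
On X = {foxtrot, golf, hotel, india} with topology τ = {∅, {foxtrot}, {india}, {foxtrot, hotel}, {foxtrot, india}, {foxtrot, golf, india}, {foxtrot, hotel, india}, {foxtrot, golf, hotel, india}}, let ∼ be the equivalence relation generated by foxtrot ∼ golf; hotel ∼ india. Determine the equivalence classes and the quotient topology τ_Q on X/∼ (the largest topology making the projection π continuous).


X/∼ = {[foxtrot=golf], [hotel=india]}; |τ_Q| = 2.

Equivalence classes: [foxtrot=golf], [hotel=india].
Quotient map π: X → X/∼ sends foxtrot ↦ [foxtrot=golf], golf ↦ [foxtrot=golf], hotel ↦ [hotel=india], india ↦ [hotel=india].
For each subset V ⊆ X/∼, compute π^{-1}(V) ⊆ X and check whether π^{-1}(V) ∈ τ. V is open in τ_Q iff π^{-1}(V) ∈ τ.
  V = {}: π^{-1}(V) = ∅ ∈ τ ✓.
  V = {[foxtrot=golf]}: π^{-1}(V) = {foxtrot, golf} ∉ τ ✗.
  V = {[hotel=india]}: π^{-1}(V) = {hotel, india} ∉ τ ✗.
  V = {[foxtrot=golf], [hotel=india]}: π^{-1}(V) = {foxtrot, golf, hotel, india} ∈ τ ✓.
Open sets in the quotient: τ_Q = {{}, {[foxtrot=golf], [hotel=india]}} (2 elements).


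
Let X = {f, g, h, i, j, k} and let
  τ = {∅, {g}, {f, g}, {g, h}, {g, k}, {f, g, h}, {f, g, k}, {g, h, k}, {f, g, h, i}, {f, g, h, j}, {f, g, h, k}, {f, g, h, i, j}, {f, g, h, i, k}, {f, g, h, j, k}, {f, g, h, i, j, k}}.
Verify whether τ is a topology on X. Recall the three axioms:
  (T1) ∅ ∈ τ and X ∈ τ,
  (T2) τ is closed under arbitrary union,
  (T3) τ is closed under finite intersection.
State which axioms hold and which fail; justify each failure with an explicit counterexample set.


τ IS a topology on X.

Axiom (T1): ∅ ∈ τ? Yes; X ∈ τ? Yes.
Axiom (T2/T3): check pairwise unions and intersections of members of τ.
All pairwise intersections and unions checked — each lies in τ. Therefore τ satisfies (T1), (T2), (T3): it IS a topology on X.


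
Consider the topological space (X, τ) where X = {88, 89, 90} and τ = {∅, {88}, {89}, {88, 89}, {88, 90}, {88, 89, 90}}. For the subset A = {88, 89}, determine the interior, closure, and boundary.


int(A) = {88, 89}, cl(A) = {88, 89, 90}, ∂A = {90}.

Closed sets in (X, τ) are complements of opens:
  closed(X, τ) = {∅, {89}, {90}, {88, 90}, {89, 90}, {88, 89, 90}}.
int(A) = ⋃ {U ∈ τ : U ⊆ A}. Opens contained in A: ∅, {88}, {89}, {88, 89}.
Taking the union of these: int(A) = {88, 89}.
cl(A) = ⋂ {C closed : A ⊆ C}. Closed sets containing A: {88, 89, 90}.
Intersecting these: cl(A) = {88, 89, 90}.
∂A = cl(A) ∖ int(A) = {88, 89, 90} ∖ {88, 89} = {90}.


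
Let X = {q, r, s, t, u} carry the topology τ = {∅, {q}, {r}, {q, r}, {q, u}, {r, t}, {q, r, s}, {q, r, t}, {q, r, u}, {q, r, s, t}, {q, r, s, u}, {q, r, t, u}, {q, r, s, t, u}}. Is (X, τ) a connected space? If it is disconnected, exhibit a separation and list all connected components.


(X, τ) is connected.

Find clopen sets (U ∈ τ with X ∖ U ∈ τ):
  U = ∅, X ∖ U = {q, r, s, t, u} — both open, so U is clopen.
  U = {q, r, s, t, u}, X ∖ U = ∅ — both open, so U is clopen.
Only trivial clopens (∅ and X) exist, so (X, τ) is connected.
Compute connected components by grouping points that agree on all clopens:
  component: {q, r, s, t, u}


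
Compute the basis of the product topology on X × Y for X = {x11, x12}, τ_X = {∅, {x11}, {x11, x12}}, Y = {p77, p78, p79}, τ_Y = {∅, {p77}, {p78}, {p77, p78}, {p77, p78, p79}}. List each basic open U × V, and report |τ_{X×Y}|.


Basis B = {∅ × ∅, {x11} × {p77}, {x11} × {p78}, {x11} × {p77, p78}, {x11, x12} × {p77}, {x11, x12} × {p78}, {x11} × {p77, p78, p79}, {x11, x12} × {p77, p78}, {x11, x12} × {p77, p78, p79}}; |τ_{X×Y}| = 14.

Enumerate products U × V with U ∈ τ_X, V ∈ τ_Y (deduplicated):
  ∅ × ∅ = {} (∅)
  {x11} × {p77} = {(x11,p77)}
  {x11} × {p78} = {(x11,p78)}
  {x11} × {p77, p78} = {(x11,p77), (x11,p78)}
  {x11, x12} × {p77} = {(x11,p77), (x12,p77)}
  {x11, x12} × {p78} = {(x11,p78), (x12,p78)}
  {x11} × {p77, p78, p79} = {(x11,p77), (x11,p78), (x11,p79)}
  {x11, x12} × {p77, p78} = {(x11,p77), (x11,p78), (x12,p77), (x12,p78)}
  {x11, x12} × {p77, p78, p79} = {(x11,p77), (x11,p78), (x11,p79), (x12,p77), (x12,p78), (x12,p79)}
These 9 distinct sets form the basis B.
Close under arbitrary unions to get τ_{X×Y}; counting gives |τ_{X×Y}| = 14.


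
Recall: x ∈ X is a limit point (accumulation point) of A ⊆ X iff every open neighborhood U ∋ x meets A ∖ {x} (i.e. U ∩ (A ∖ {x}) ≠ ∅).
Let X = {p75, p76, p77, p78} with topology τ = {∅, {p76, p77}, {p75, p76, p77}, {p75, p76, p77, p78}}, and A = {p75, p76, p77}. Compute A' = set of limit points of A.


A' = {p75, p76, p77, p78}

For each x ∈ X, list the open sets U ∈ τ with x ∈ U, then check whether U ∩ (A ∖ {x}) ≠ ∅ for every such U.
  x = p75: opens ∋ x are {p75, p76, p77}, {p75, p76, p77, p78}; each meets A ∖ {p75}, so x IS a limit point.
  x = p76: opens ∋ x are {p76, p77}, {p75, p76, p77}, {p75, p76, p77, p78}; each meets A ∖ {p76}, so x IS a limit point.
  x = p77: opens ∋ x are {p76, p77}, {p75, p76, p77}, {p75, p76, p77, p78}; each meets A ∖ {p77}, so x IS a limit point.
  x = p78: opens ∋ x are {p75, p76, p77, p78}; each meets A ∖ {p78}, so x IS a limit point.
Collecting: A' = {p75, p76, p77, p78}.


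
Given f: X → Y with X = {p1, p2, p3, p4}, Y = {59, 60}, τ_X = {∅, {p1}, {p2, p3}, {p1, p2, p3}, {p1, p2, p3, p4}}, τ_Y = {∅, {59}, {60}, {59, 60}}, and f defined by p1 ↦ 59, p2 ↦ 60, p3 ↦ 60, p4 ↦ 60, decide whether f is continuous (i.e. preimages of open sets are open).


f is NOT continuous.

Compute f^{-1}(U) for each U ∈ τ_Y:
  U = ∅: f^{-1}(U) = ∅ ∈ τ_X ✓.
  U = {59}: f^{-1}(U) = {p1} ∈ τ_X ✓.
  U = {60}: f^{-1}(U) = {p2, p3, p4} ∉ τ_X ✗.
  U = {59, 60}: f^{-1}(U) = {p1, p2, p3, p4} ∈ τ_X ✓.
Found U = {60} with f^{-1}(U) = {p2, p3, p4} not in τ_X. Therefore f is NOT continuous.


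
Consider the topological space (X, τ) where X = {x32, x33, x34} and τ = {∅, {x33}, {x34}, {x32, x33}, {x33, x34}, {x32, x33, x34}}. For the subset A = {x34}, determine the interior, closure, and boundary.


int(A) = {x34}, cl(A) = {x34}, ∂A = ∅.

Closed sets in (X, τ) are complements of opens:
  closed(X, τ) = {∅, {x32}, {x34}, {x32, x33}, {x32, x34}, {x32, x33, x34}}.
int(A) = ⋃ {U ∈ τ : U ⊆ A}. Opens contained in A: ∅, {x34}.
Taking the union of these: int(A) = {x34}.
cl(A) = ⋂ {C closed : A ⊆ C}. Closed sets containing A: {x34}, {x32, x34}, {x32, x33, x34}.
Intersecting these: cl(A) = {x34}.
∂A = cl(A) ∖ int(A) = {x34} ∖ {x34} = ∅.


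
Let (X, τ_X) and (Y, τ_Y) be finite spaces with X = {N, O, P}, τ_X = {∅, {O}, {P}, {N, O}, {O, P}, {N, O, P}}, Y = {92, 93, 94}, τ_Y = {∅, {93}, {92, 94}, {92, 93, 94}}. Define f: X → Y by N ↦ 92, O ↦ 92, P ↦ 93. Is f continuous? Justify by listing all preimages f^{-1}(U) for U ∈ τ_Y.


f IS continuous.

Compute f^{-1}(U) for each U ∈ τ_Y:
  U = ∅: f^{-1}(U) = ∅ ∈ τ_X ✓.
  U = {93}: f^{-1}(U) = {P} ∈ τ_X ✓.
  U = {92, 94}: f^{-1}(U) = {N, O} ∈ τ_X ✓.
  U = {92, 93, 94}: f^{-1}(U) = {N, O, P} ∈ τ_X ✓.
Every preimage lies in τ_X, so f IS continuous.


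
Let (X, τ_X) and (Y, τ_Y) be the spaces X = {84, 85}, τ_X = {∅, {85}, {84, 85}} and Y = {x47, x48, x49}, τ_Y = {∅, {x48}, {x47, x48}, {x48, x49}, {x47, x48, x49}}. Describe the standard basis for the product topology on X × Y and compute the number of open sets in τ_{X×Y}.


Basis B = {∅ × ∅, {85} × {x48}, {84, 85} × {x48}, {85} × {x47, x48}, {85} × {x48, x49}, {85} × {x47, x48, x49}, {84, 85} × {x47, x48}, {84, 85} × {x48, x49}, {84, 85} × {x47, x48, x49}}; |τ_{X×Y}| = 14.

Enumerate products U × V with U ∈ τ_X, V ∈ τ_Y (deduplicated):
  ∅ × ∅ = {} (∅)
  {85} × {x48} = {(85,x48)}
  {84, 85} × {x48} = {(84,x48), (85,x48)}
  {85} × {x47, x48} = {(85,x47), (85,x48)}
  {85} × {x48, x49} = {(85,x48), (85,x49)}
  {85} × {x47, x48, x49} = {(85,x47), (85,x48), (85,x49)}
  {84, 85} × {x47, x48} = {(84,x47), (84,x48), (85,x47), (85,x48)}
  {84, 85} × {x48, x49} = {(84,x48), (84,x49), (85,x48), (85,x49)}
  {84, 85} × {x47, x48, x49} = {(84,x47), (84,x48), (84,x49), (85,x47), (85,x48), (85,x49)}
These 9 distinct sets form the basis B.
Close under arbitrary unions to get τ_{X×Y}; counting gives |τ_{X×Y}| = 14.


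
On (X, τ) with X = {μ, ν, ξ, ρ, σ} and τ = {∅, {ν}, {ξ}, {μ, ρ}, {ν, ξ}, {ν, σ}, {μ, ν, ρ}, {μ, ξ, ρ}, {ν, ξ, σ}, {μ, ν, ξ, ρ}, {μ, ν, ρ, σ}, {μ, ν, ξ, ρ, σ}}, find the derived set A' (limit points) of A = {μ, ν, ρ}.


A' = {μ, ρ, σ}

For each x ∈ X, list the open sets U ∈ τ with x ∈ U, then check whether U ∩ (A ∖ {x}) ≠ ∅ for every such U.
  x = μ: opens ∋ x are {μ, ρ}, {μ, ν, ρ}, {μ, ξ, ρ}, {μ, ν, ξ, ρ}, {μ, ν, ρ, σ}, {μ, ν, ξ, ρ, σ}; each meets A ∖ {μ}, so x IS a limit point.
  x = ν: open {ν} ∋ x has {ν} ∩ (A ∖ {ν}) = ∅, so x is NOT a limit point.
  x = ξ: open {ξ} ∋ x has {ξ} ∩ (A ∖ {ξ}) = ∅, so x is NOT a limit point.
  x = ρ: opens ∋ x are {μ, ρ}, {μ, ν, ρ}, {μ, ξ, ρ}, {μ, ν, ξ, ρ}, {μ, ν, ρ, σ}, {μ, ν, ξ, ρ, σ}; each meets A ∖ {ρ}, so x IS a limit point.
  x = σ: opens ∋ x are {ν, σ}, {ν, ξ, σ}, {μ, ν, ρ, σ}, {μ, ν, ξ, ρ, σ}; each meets A ∖ {σ}, so x IS a limit point.
Collecting: A' = {μ, ρ, σ}.


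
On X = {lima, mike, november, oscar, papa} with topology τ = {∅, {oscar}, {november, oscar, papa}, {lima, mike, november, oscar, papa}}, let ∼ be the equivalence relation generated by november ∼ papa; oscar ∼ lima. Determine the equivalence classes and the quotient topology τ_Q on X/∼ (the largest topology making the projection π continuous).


X/∼ = {[lima=oscar], [mike], [november=papa]}; |τ_Q| = 2.

Equivalence classes: [lima=oscar], [mike], [november=papa].
Quotient map π: X → X/∼ sends lima ↦ [lima=oscar], mike ↦ [mike], november ↦ [november=papa], oscar ↦ [lima=oscar], papa ↦ [november=papa].
For each subset V ⊆ X/∼, compute π^{-1}(V) ⊆ X and check whether π^{-1}(V) ∈ τ. V is open in τ_Q iff π^{-1}(V) ∈ τ.
  V = {}: π^{-1}(V) = ∅ ∈ τ ✓.
  V = {[lima=oscar]}: π^{-1}(V) = {lima, oscar} ∉ τ ✗.
  V = {[mike]}: π^{-1}(V) = {mike} ∉ τ ✗.
  V = {[lima=oscar], [mike]}: π^{-1}(V) = {lima, mike, oscar} ∉ τ ✗.
  V = {[november=papa]}: π^{-1}(V) = {november, papa} ∉ τ ✗.
  V = {[lima=oscar], [november=papa]}: π^{-1}(V) = {lima, november, oscar, papa} ∉ τ ✗.
  V = {[mike], [november=papa]}: π^{-1}(V) = {mike, november, papa} ∉ τ ✗.
  V = {[lima=oscar], [mike], [november=papa]}: π^{-1}(V) = {lima, mike, november, oscar, papa} ∈ τ ✓.
Open sets in the quotient: τ_Q = {{}, {[lima=oscar], [mike], [november=papa]}} (2 elements).


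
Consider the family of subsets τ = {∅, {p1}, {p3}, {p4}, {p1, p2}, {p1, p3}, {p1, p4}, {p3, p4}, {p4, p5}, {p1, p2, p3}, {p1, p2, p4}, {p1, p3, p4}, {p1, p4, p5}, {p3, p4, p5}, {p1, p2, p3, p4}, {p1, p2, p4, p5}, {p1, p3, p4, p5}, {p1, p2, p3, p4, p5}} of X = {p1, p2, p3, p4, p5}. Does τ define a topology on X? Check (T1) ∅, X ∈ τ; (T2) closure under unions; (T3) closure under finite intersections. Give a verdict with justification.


τ IS a topology on X.

Axiom (T1): ∅ ∈ τ? Yes; X ∈ τ? Yes.
Axiom (T2/T3): check pairwise unions and intersections of members of τ.
All pairwise intersections and unions checked — each lies in τ. Therefore τ satisfies (T1), (T2), (T3): it IS a topology on X.


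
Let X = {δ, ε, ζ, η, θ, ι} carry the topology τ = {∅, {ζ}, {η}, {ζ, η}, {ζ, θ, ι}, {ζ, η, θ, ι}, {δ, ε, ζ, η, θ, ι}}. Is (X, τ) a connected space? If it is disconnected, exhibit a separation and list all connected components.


(X, τ) is connected.

Find clopen sets (U ∈ τ with X ∖ U ∈ τ):
  U = ∅, X ∖ U = {δ, ε, ζ, η, θ, ι} — both open, so U is clopen.
  U = {δ, ε, ζ, η, θ, ι}, X ∖ U = ∅ — both open, so U is clopen.
Only trivial clopens (∅ and X) exist, so (X, τ) is connected.
Compute connected components by grouping points that agree on all clopens:
  component: {δ, ε, ζ, η, θ, ι}


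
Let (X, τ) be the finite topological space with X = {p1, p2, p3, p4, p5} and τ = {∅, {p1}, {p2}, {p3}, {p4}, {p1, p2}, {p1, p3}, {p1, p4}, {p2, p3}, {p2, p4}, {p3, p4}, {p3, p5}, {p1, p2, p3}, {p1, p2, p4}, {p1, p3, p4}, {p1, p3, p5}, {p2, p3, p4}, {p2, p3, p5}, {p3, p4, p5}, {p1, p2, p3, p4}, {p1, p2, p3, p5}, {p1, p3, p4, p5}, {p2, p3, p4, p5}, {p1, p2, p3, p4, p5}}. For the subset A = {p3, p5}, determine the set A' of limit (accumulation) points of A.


A' = {p5}

For each x ∈ X, list the open sets U ∈ τ with x ∈ U, then check whether U ∩ (A ∖ {x}) ≠ ∅ for every such U.
  x = p1: open {p1} ∋ x has {p1} ∩ (A ∖ {p1}) = ∅, so x is NOT a limit point.
  x = p2: open {p2} ∋ x has {p2} ∩ (A ∖ {p2}) = ∅, so x is NOT a limit point.
  x = p3: open {p3} ∋ x has {p3} ∩ (A ∖ {p3}) = ∅, so x is NOT a limit point.
  x = p4: open {p4} ∋ x has {p4} ∩ (A ∖ {p4}) = ∅, so x is NOT a limit point.
  x = p5: opens ∋ x are {p3, p5}, {p1, p3, p5}, {p2, p3, p5}, {p3, p4, p5}, {p1, p2, p3, p5}, {p1, p3, p4, p5}, {p2, p3, p4, p5}, {p1, p2, p3, p4, p5}; each meets A ∖ {p5}, so x IS a limit point.
Collecting: A' = {p5}.


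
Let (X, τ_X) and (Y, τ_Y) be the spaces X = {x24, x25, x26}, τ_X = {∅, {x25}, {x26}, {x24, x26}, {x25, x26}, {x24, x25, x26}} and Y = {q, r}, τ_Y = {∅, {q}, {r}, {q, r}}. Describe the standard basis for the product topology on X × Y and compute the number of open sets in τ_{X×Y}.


Basis B = {∅ × ∅, {x25} × {q}, {x25} × {r}, {x26} × {q}, {x26} × {r}, {x24, x26} × {q}, {x24, x26} × {r}, {x25} × {q, r}, {x25, x26} × {q}, {x25, x26} × {r}, {x26} × {q, r}, {x24, x25, x26} × {q}, {x24, x25, x26} × {r}, {x24, x26} × {q, r}, {x25, x26} × {q, r}, {x24, x25, x26} × {q, r}}; |τ_{X×Y}| = 36.

Enumerate products U × V with U ∈ τ_X, V ∈ τ_Y (deduplicated):
  ∅ × ∅ = {} (∅)
  {x25} × {q} = {(x25,q)}
  {x25} × {r} = {(x25,r)}
  {x26} × {q} = {(x26,q)}
  {x26} × {r} = {(x26,r)}
  {x24, x26} × {q} = {(x24,q), (x26,q)}
  {x24, x26} × {r} = {(x24,r), (x26,r)}
  {x25} × {q, r} = {(x25,q), (x25,r)}
  {x25, x26} × {q} = {(x25,q), (x26,q)}
  {x25, x26} × {r} = {(x25,r), (x26,r)}
  {x26} × {q, r} = {(x26,q), (x26,r)}
  {x24, x25, x26} × {q} = {(x24,q), (x25,q), (x26,q)}
  {x24, x25, x26} × {r} = {(x24,r), (x25,r), (x26,r)}
  {x24, x26} × {q, r} = {(x24,q), (x24,r), (x26,q), (x26,r)}
  {x25, x26} × {q, r} = {(x25,q), (x25,r), (x26,q), (x26,r)}
  {x24, x25, x26} × {q, r} = {(x24,q), (x24,r), (x25,q), (x25,r), (x26,q), (x26,r)}
These 16 distinct sets form the basis B.
Close under arbitrary unions to get τ_{X×Y}; counting gives |τ_{X×Y}| = 36.


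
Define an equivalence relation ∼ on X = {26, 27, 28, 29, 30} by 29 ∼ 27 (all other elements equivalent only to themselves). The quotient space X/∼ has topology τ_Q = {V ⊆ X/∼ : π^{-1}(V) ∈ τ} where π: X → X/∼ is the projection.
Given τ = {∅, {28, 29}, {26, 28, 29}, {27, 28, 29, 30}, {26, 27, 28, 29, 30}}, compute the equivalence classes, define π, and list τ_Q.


X/∼ = {[26], [27=29], [28], [30]}; |τ_Q| = 3.

Equivalence classes: [26], [27=29], [28], [30].
Quotient map π: X → X/∼ sends 26 ↦ [26], 27 ↦ [27=29], 28 ↦ [28], 29 ↦ [27=29], 30 ↦ [30].
For each subset V ⊆ X/∼, compute π^{-1}(V) ⊆ X and check whether π^{-1}(V) ∈ τ. V is open in τ_Q iff π^{-1}(V) ∈ τ.
  V = {}: π^{-1}(V) = ∅ ∈ τ ✓.
  V = {[26]}: π^{-1}(V) = {26} ∉ τ ✗.
  V = {[27=29]}: π^{-1}(V) = {27, 29} ∉ τ ✗.
  V = {[26], [27=29]}: π^{-1}(V) = {26, 27, 29} ∉ τ ✗.
  V = {[28]}: π^{-1}(V) = {28} ∉ τ ✗.
  V = {[26], [28]}: π^{-1}(V) = {26, 28} ∉ τ ✗.
  V = {[27=29], [28]}: π^{-1}(V) = {27, 28, 29} ∉ τ ✗.
  V = {[26], [27=29], [28]}: π^{-1}(V) = {26, 27, 28, 29} ∉ τ ✗.
  V = {[30]}: π^{-1}(V) = {30} ∉ τ ✗.
  V = {[26], [30]}: π^{-1}(V) = {26, 30} ∉ τ ✗.
  V = {[27=29], [30]}: π^{-1}(V) = {27, 29, 30} ∉ τ ✗.
  V = {[26], [27=29], [30]}: π^{-1}(V) = {26, 27, 29, 30} ∉ τ ✗.
  V = {[28], [30]}: π^{-1}(V) = {28, 30} ∉ τ ✗.
  V = {[26], [28], [30]}: π^{-1}(V) = {26, 28, 30} ∉ τ ✗.
  V = {[27=29], [28], [30]}: π^{-1}(V) = {27, 28, 29, 30} ∈ τ ✓.
  V = {[26], [27=29], [28], [30]}: π^{-1}(V) = {26, 27, 28, 29, 30} ∈ τ ✓.
Open sets in the quotient: τ_Q = {{}, {[27=29], [28], [30]}, {[26], [27=29], [28], [30]}} (3 elements).


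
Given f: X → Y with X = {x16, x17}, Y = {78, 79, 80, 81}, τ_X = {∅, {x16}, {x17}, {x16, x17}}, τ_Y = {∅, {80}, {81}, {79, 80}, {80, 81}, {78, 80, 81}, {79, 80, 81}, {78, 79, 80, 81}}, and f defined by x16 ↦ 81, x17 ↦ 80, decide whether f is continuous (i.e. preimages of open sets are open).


f IS continuous.

Compute f^{-1}(U) for each U ∈ τ_Y:
  U = ∅: f^{-1}(U) = ∅ ∈ τ_X ✓.
  U = {80}: f^{-1}(U) = {x17} ∈ τ_X ✓.
  U = {81}: f^{-1}(U) = {x16} ∈ τ_X ✓.
  U = {79, 80}: f^{-1}(U) = {x17} ∈ τ_X ✓.
  U = {80, 81}: f^{-1}(U) = {x16, x17} ∈ τ_X ✓.
  U = {78, 80, 81}: f^{-1}(U) = {x16, x17} ∈ τ_X ✓.
  U = {79, 80, 81}: f^{-1}(U) = {x16, x17} ∈ τ_X ✓.
  U = {78, 79, 80, 81}: f^{-1}(U) = {x16, x17} ∈ τ_X ✓.
Every preimage lies in τ_X, so f IS continuous.


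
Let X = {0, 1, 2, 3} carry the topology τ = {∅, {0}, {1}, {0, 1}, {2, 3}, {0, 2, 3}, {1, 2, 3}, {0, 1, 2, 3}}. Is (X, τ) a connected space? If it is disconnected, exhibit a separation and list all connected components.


(X, τ) is disconnected; components = [{0}, {1}, {2, 3}].

Find clopen sets (U ∈ τ with X ∖ U ∈ τ):
  U = ∅, X ∖ U = {0, 1, 2, 3} — both open, so U is clopen.
  U = {0}, X ∖ U = {1, 2, 3} — both open, so U is clopen.
  U = {1}, X ∖ U = {0, 2, 3} — both open, so U is clopen.
  U = {0, 1}, X ∖ U = {2, 3} — both open, so U is clopen.
  U = {2, 3}, X ∖ U = {0, 1} — both open, so U is clopen.
  U = {0, 2, 3}, X ∖ U = {1} — both open, so U is clopen.
  U = {1, 2, 3}, X ∖ U = {0} — both open, so U is clopen.
  U = {0, 1, 2, 3}, X ∖ U = ∅ — both open, so U is clopen.
Nontrivial clopen(s) exist: e.g. {0, 2, 3}. So (X, τ) is disconnected.
Compute connected components by grouping points that agree on all clopens:
  component: {0}
  component: {1}
  component: {2, 3}


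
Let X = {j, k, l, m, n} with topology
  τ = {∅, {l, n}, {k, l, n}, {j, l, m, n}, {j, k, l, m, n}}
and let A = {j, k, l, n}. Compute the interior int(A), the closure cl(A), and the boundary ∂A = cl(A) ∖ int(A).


int(A) = {k, l, n}, cl(A) = {j, k, l, m, n}, ∂A = {j, m}.

Closed sets in (X, τ) are complements of opens:
  closed(X, τ) = {∅, {k}, {j, m}, {j, k, m}, {j, k, l, m, n}}.
int(A) = ⋃ {U ∈ τ : U ⊆ A}. Opens contained in A: ∅, {l, n}, {k, l, n}.
Taking the union of these: int(A) = {k, l, n}.
cl(A) = ⋂ {C closed : A ⊆ C}. Closed sets containing A: {j, k, l, m, n}.
Intersecting these: cl(A) = {j, k, l, m, n}.
∂A = cl(A) ∖ int(A) = {j, k, l, m, n} ∖ {k, l, n} = {j, m}.


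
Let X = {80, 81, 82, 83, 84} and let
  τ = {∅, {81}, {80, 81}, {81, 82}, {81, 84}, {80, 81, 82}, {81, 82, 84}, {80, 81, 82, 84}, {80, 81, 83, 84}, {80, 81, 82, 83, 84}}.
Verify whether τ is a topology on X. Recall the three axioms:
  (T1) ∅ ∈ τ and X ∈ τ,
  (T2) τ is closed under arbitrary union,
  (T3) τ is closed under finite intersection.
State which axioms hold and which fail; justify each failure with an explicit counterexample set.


τ is NOT a topology on X.

Axiom (T1): ∅ ∈ τ? Yes; X ∈ τ? Yes.
Axiom (T2/T3): check pairwise unions and intersections of members of τ.
Counterexample for (T2): {80, 81} ∪ {81, 84} = {80, 81, 84} ∉ τ. Therefore τ is NOT a topology.


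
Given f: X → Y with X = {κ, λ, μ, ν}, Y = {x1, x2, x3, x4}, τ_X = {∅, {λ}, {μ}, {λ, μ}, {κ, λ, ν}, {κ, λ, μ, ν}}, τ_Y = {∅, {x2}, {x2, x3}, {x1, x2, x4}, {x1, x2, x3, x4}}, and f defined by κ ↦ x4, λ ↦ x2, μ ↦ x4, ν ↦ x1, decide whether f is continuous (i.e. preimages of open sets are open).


f IS continuous.

Compute f^{-1}(U) for each U ∈ τ_Y:
  U = ∅: f^{-1}(U) = ∅ ∈ τ_X ✓.
  U = {x2}: f^{-1}(U) = {λ} ∈ τ_X ✓.
  U = {x2, x3}: f^{-1}(U) = {λ} ∈ τ_X ✓.
  U = {x1, x2, x4}: f^{-1}(U) = {κ, λ, μ, ν} ∈ τ_X ✓.
  U = {x1, x2, x3, x4}: f^{-1}(U) = {κ, λ, μ, ν} ∈ τ_X ✓.
Every preimage lies in τ_X, so f IS continuous.


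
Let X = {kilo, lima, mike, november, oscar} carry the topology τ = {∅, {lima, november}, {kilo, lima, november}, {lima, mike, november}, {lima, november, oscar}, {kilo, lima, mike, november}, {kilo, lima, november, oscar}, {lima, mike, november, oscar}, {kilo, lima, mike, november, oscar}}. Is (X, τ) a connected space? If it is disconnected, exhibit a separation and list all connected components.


(X, τ) is connected.

Find clopen sets (U ∈ τ with X ∖ U ∈ τ):
  U = ∅, X ∖ U = {kilo, lima, mike, november, oscar} — both open, so U is clopen.
  U = {kilo, lima, mike, november, oscar}, X ∖ U = ∅ — both open, so U is clopen.
Only trivial clopens (∅ and X) exist, so (X, τ) is connected.
Compute connected components by grouping points that agree on all clopens:
  component: {kilo, lima, mike, november, oscar}


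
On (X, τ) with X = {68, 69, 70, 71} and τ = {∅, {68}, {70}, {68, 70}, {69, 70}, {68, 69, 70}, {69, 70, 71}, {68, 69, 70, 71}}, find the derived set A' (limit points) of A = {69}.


A' = {71}

For each x ∈ X, list the open sets U ∈ τ with x ∈ U, then check whether U ∩ (A ∖ {x}) ≠ ∅ for every such U.
  x = 68: open {68} ∋ x has {68} ∩ (A ∖ {68}) = ∅, so x is NOT a limit point.
  x = 69: open {69, 70} ∋ x has {69, 70} ∩ (A ∖ {69}) = ∅, so x is NOT a limit point.
  x = 70: open {70} ∋ x has {70} ∩ (A ∖ {70}) = ∅, so x is NOT a limit point.
  x = 71: opens ∋ x are {69, 70, 71}, {68, 69, 70, 71}; each meets A ∖ {71}, so x IS a limit point.
Collecting: A' = {71}.


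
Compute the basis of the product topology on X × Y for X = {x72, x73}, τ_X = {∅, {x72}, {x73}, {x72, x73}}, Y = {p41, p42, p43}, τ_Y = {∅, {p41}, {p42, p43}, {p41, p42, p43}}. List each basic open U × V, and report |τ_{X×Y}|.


Basis B = {∅ × ∅, {x72} × {p41}, {x73} × {p41}, {x72, x73} × {p41}, {x72} × {p42, p43}, {x73} × {p42, p43}, {x72} × {p41, p42, p43}, {x73} × {p41, p42, p43}, {x72, x73} × {p42, p43}, {x72, x73} × {p41, p42, p43}}; |τ_{X×Y}| = 16.

Enumerate products U × V with U ∈ τ_X, V ∈ τ_Y (deduplicated):
  ∅ × ∅ = {} (∅)
  {x72} × {p41} = {(x72,p41)}
  {x73} × {p41} = {(x73,p41)}
  {x72, x73} × {p41} = {(x72,p41), (x73,p41)}
  {x72} × {p42, p43} = {(x72,p42), (x72,p43)}
  {x73} × {p42, p43} = {(x73,p42), (x73,p43)}
  {x72} × {p41, p42, p43} = {(x72,p41), (x72,p42), (x72,p43)}
  {x73} × {p41, p42, p43} = {(x73,p41), (x73,p42), (x73,p43)}
  {x72, x73} × {p42, p43} = {(x72,p42), (x72,p43), (x73,p42), (x73,p43)}
  {x72, x73} × {p41, p42, p43} = {(x72,p41), (x72,p42), (x72,p43), (x73,p41), (x73,p42), (x73,p43)}
These 10 distinct sets form the basis B.
Close under arbitrary unions to get τ_{X×Y}; counting gives |τ_{X×Y}| = 16.


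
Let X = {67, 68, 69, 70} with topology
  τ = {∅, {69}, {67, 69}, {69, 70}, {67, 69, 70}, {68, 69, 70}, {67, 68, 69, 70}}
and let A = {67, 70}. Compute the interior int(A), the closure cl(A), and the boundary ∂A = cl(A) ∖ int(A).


int(A) = ∅, cl(A) = {67, 68, 70}, ∂A = {67, 68, 70}.

Closed sets in (X, τ) are complements of opens:
  closed(X, τ) = {∅, {67}, {68}, {67, 68}, {68, 70}, {67, 68, 70}, {67, 68, 69, 70}}.
int(A) = ⋃ {U ∈ τ : U ⊆ A}. Opens contained in A: ∅.
Taking the union of these: int(A) = ∅.
cl(A) = ⋂ {C closed : A ⊆ C}. Closed sets containing A: {67, 68, 70}, {67, 68, 69, 70}.
Intersecting these: cl(A) = {67, 68, 70}.
∂A = cl(A) ∖ int(A) = {67, 68, 70} ∖ ∅ = {67, 68, 70}.


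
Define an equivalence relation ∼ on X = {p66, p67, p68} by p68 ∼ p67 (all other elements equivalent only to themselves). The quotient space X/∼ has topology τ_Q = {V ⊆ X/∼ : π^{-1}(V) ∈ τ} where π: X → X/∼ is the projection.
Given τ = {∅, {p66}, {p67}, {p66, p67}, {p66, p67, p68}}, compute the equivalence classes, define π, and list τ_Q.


X/∼ = {[p66], [p67=p68]}; |τ_Q| = 3.

Equivalence classes: [p66], [p67=p68].
Quotient map π: X → X/∼ sends p66 ↦ [p66], p67 ↦ [p67=p68], p68 ↦ [p67=p68].
For each subset V ⊆ X/∼, compute π^{-1}(V) ⊆ X and check whether π^{-1}(V) ∈ τ. V is open in τ_Q iff π^{-1}(V) ∈ τ.
  V = {}: π^{-1}(V) = ∅ ∈ τ ✓.
  V = {[p66]}: π^{-1}(V) = {p66} ∈ τ ✓.
  V = {[p67=p68]}: π^{-1}(V) = {p67, p68} ∉ τ ✗.
  V = {[p66], [p67=p68]}: π^{-1}(V) = {p66, p67, p68} ∈ τ ✓.
Open sets in the quotient: τ_Q = {{}, {[p66]}, {[p66], [p67=p68]}} (3 elements).


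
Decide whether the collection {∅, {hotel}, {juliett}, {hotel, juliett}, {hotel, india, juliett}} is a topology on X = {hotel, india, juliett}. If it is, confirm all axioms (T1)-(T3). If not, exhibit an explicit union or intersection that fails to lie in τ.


τ IS a topology on X.

Axiom (T1): ∅ ∈ τ? Yes; X ∈ τ? Yes.
Axiom (T2/T3): check pairwise unions and intersections of members of τ.
All pairwise intersections and unions checked — each lies in τ. Therefore τ satisfies (T1), (T2), (T3): it IS a topology on X.


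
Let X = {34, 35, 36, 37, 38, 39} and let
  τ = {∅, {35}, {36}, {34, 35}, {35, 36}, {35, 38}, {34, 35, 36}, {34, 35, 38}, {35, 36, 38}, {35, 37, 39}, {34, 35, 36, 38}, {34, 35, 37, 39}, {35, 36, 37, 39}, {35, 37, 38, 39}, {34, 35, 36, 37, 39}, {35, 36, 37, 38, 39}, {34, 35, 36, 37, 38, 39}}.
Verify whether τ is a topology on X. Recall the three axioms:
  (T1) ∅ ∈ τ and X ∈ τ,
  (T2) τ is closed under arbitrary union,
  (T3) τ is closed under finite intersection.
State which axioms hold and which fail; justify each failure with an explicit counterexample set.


τ is NOT a topology on X.

Axiom (T1): ∅ ∈ τ? Yes; X ∈ τ? Yes.
Axiom (T2/T3): check pairwise unions and intersections of members of τ.
Counterexample for (T2): {34, 35} ∪ {35, 37, 38, 39} = {34, 35, 37, 38, 39} ∉ τ. Therefore τ is NOT a topology.


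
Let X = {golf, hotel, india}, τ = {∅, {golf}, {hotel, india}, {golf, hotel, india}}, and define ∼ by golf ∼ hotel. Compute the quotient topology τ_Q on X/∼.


X/∼ = {[golf=hotel], [india]}; |τ_Q| = 2.

Equivalence classes: [golf=hotel], [india].
Quotient map π: X → X/∼ sends golf ↦ [golf=hotel], hotel ↦ [golf=hotel], india ↦ [india].
For each subset V ⊆ X/∼, compute π^{-1}(V) ⊆ X and check whether π^{-1}(V) ∈ τ. V is open in τ_Q iff π^{-1}(V) ∈ τ.
  V = {}: π^{-1}(V) = ∅ ∈ τ ✓.
  V = {[golf=hotel]}: π^{-1}(V) = {golf, hotel} ∉ τ ✗.
  V = {[india]}: π^{-1}(V) = {india} ∉ τ ✗.
  V = {[golf=hotel], [india]}: π^{-1}(V) = {golf, hotel, india} ∈ τ ✓.
Open sets in the quotient: τ_Q = {{}, {[golf=hotel], [india]}} (2 elements).


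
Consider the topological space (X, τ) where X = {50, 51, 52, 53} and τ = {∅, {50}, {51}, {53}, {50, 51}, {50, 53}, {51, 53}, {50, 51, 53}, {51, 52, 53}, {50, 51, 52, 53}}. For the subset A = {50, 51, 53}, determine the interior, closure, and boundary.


int(A) = {50, 51, 53}, cl(A) = {50, 51, 52, 53}, ∂A = {52}.

Closed sets in (X, τ) are complements of opens:
  closed(X, τ) = {∅, {50}, {52}, {50, 52}, {51, 52}, {52, 53}, {50, 51, 52}, {50, 52, 53}, {51, 52, 53}, {50, 51, 52, 53}}.
int(A) = ⋃ {U ∈ τ : U ⊆ A}. Opens contained in A: ∅, {50}, {51}, {53}, {50, 51}, {50, 53}, {51, 53}, {50, 51, 53}.
Taking the union of these: int(A) = {50, 51, 53}.
cl(A) = ⋂ {C closed : A ⊆ C}. Closed sets containing A: {50, 51, 52, 53}.
Intersecting these: cl(A) = {50, 51, 52, 53}.
∂A = cl(A) ∖ int(A) = {50, 51, 52, 53} ∖ {50, 51, 53} = {52}.


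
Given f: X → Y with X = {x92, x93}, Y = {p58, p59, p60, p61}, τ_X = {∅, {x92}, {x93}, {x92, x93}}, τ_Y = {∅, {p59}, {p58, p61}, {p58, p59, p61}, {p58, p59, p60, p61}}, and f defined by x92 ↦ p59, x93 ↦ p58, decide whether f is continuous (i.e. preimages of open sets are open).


f IS continuous.

Compute f^{-1}(U) for each U ∈ τ_Y:
  U = ∅: f^{-1}(U) = ∅ ∈ τ_X ✓.
  U = {p59}: f^{-1}(U) = {x92} ∈ τ_X ✓.
  U = {p58, p61}: f^{-1}(U) = {x93} ∈ τ_X ✓.
  U = {p58, p59, p61}: f^{-1}(U) = {x92, x93} ∈ τ_X ✓.
  U = {p58, p59, p60, p61}: f^{-1}(U) = {x92, x93} ∈ τ_X ✓.
Every preimage lies in τ_X, so f IS continuous.


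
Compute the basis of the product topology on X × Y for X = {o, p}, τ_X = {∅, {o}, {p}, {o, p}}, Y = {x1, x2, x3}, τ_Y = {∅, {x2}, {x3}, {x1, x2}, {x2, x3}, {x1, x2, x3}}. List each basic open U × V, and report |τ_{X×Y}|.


Basis B = {∅ × ∅, {o} × {x2}, {o} × {x3}, {p} × {x2}, {p} × {x3}, {o} × {x1, x2}, {o} × {x2, x3}, {o, p} × {x2}, {o, p} × {x3}, {p} × {x1, x2}, {p} × {x2, x3}, {o} × {x1, x2, x3}, {p} × {x1, x2, x3}, {o, p} × {x1, x2}, {o, p} × {x2, x3}, {o, p} × {x1, x2, x3}}; |τ_{X×Y}| = 36.

Enumerate products U × V with U ∈ τ_X, V ∈ τ_Y (deduplicated):
  ∅ × ∅ = {} (∅)
  {o} × {x2} = {(o,x2)}
  {o} × {x3} = {(o,x3)}
  {p} × {x2} = {(p,x2)}
  {p} × {x3} = {(p,x3)}
  {o} × {x1, x2} = {(o,x1), (o,x2)}
  {o} × {x2, x3} = {(o,x2), (o,x3)}
  {o, p} × {x2} = {(o,x2), (p,x2)}
  {o, p} × {x3} = {(o,x3), (p,x3)}
  {p} × {x1, x2} = {(p,x1), (p,x2)}
  {p} × {x2, x3} = {(p,x2), (p,x3)}
  {o} × {x1, x2, x3} = {(o,x1), (o,x2), (o,x3)}
  {p} × {x1, x2, x3} = {(p,x1), (p,x2), (p,x3)}
  {o, p} × {x1, x2} = {(o,x1), (o,x2), (p,x1), (p,x2)}
  {o, p} × {x2, x3} = {(o,x2), (o,x3), (p,x2), (p,x3)}
  {o, p} × {x1, x2, x3} = {(o,x1), (o,x2), (o,x3), (p,x1), (p,x2), (p,x3)}
These 16 distinct sets form the basis B.
Close under arbitrary unions to get τ_{X×Y}; counting gives |τ_{X×Y}| = 36.


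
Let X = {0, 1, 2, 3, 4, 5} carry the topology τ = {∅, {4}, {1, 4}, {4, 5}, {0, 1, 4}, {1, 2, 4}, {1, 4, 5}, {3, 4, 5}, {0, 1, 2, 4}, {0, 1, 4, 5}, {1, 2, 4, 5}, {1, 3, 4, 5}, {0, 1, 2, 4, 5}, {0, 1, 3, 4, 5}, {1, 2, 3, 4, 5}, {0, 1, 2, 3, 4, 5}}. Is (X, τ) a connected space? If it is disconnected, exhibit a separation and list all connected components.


(X, τ) is connected.

Find clopen sets (U ∈ τ with X ∖ U ∈ τ):
  U = ∅, X ∖ U = {0, 1, 2, 3, 4, 5} — both open, so U is clopen.
  U = {0, 1, 2, 3, 4, 5}, X ∖ U = ∅ — both open, so U is clopen.
Only trivial clopens (∅ and X) exist, so (X, τ) is connected.
Compute connected components by grouping points that agree on all clopens:
  component: {0, 1, 2, 3, 4, 5}


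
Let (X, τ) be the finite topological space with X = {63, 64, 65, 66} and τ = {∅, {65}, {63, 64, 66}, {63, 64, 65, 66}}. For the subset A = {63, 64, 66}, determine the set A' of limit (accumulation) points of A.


A' = {63, 64, 66}

For each x ∈ X, list the open sets U ∈ τ with x ∈ U, then check whether U ∩ (A ∖ {x}) ≠ ∅ for every such U.
  x = 63: opens ∋ x are {63, 64, 66}, {63, 64, 65, 66}; each meets A ∖ {63}, so x IS a limit point.
  x = 64: opens ∋ x are {63, 64, 66}, {63, 64, 65, 66}; each meets A ∖ {64}, so x IS a limit point.
  x = 65: open {65} ∋ x has {65} ∩ (A ∖ {65}) = ∅, so x is NOT a limit point.
  x = 66: opens ∋ x are {63, 64, 66}, {63, 64, 65, 66}; each meets A ∖ {66}, so x IS a limit point.
Collecting: A' = {63, 64, 66}.
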